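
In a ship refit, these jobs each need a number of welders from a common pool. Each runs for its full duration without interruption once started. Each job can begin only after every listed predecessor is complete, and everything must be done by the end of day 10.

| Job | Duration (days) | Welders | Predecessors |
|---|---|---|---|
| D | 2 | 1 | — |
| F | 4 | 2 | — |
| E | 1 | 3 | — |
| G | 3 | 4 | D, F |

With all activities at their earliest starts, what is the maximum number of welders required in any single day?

Early-start schedule: D@1, F@1, E@1, G@5.
Load per day: day 1: 6, day 2: 3, day 3: 2, day 4: 2, day 5: 4, day 6: 4, day 7: 4, day 8: 0, day 9: 0, day 10: 0.
Peak is 6.

6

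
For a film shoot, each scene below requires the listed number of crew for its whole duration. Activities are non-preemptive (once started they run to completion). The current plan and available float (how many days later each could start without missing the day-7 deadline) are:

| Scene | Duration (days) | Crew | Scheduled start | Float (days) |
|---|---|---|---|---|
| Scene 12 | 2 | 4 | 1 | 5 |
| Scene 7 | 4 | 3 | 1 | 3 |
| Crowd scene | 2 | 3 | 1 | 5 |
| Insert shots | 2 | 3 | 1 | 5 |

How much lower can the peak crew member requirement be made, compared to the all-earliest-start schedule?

Early-start peak: d1:13  d2:13  d3:3  d4:3  d5:0  d6:0  d7:0 ⇒ 13.
Leveled (Scene 12@1, Scene 7@3, Crowd scene@3, Insert shots@5): d1:4  d2:4  d3:6  d4:6  d5:6  d6:6  d7:0 ⇒ 6.
Reduction 13 − 6 = 7.

7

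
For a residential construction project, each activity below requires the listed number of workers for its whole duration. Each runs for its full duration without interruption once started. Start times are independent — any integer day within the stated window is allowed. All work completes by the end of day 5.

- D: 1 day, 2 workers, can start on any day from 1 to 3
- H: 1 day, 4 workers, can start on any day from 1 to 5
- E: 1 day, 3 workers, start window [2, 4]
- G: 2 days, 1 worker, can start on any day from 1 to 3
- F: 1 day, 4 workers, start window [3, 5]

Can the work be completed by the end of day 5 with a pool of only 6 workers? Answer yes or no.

yes

Schedule D@1, H@2, E@3, G@3, F@5: d1:2  d2:4  d3:4  d4:1  d5:4 — peak 4 ≤ 6.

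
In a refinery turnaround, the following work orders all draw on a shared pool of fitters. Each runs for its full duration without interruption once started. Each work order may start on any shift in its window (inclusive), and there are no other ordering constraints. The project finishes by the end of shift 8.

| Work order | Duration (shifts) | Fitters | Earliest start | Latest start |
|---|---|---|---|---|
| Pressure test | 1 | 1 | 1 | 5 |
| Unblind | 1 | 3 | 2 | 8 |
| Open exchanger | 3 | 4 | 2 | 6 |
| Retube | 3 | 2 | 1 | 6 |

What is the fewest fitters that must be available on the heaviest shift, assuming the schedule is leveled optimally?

4

Early-start (Pressure test@1, Unblind@2, Open exchanger@2, Retube@1) gives peak 9: s1:3  s2:9  s3:6  s4:4  s5:0  s6:0  s7:0  s8:0.
Shift Open exchanger→3, Retube→6.
Schedule Pressure test@1, Unblind@2, Open exchanger@3, Retube@6: s1:1  s2:3  s3:4  s4:4  s5:4  s6:2  s7:2  s8:2 — peak 4.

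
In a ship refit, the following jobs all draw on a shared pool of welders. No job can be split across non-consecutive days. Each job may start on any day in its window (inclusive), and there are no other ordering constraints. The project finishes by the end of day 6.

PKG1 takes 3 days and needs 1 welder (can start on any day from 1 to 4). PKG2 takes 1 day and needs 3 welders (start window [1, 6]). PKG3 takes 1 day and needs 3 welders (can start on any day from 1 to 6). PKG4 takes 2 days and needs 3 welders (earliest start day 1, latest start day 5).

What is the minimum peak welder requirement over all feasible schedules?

4

Early-start (PKG1@1, PKG2@1, PKG3@1, PKG4@1) gives peak 10: d1:10  d2:4  d3:1  d4:0  d5:0  d6:0.
Shift PKG3→2, PKG4→3.
Schedule PKG1@1, PKG2@1, PKG3@2, PKG4@3: d1:4  d2:4  d3:4  d4:3  d5:0  d6:0 — peak 4.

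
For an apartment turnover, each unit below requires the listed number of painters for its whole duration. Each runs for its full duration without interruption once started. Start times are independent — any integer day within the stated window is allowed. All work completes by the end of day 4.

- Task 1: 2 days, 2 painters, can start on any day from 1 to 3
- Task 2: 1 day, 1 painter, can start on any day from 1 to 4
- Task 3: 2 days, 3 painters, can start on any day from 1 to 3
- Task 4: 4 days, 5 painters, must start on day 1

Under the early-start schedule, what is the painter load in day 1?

11

At early start, day 1 has: Task 1, Task 2, Task 3, Task 4.
Demand: 2 + 1 + 3 + 5 = 11.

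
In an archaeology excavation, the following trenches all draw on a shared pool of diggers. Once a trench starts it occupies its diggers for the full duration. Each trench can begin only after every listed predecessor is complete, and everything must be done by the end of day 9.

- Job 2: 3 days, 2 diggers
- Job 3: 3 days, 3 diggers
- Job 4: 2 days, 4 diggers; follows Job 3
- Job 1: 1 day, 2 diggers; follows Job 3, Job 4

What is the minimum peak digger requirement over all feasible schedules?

4

Early-start (Job 2@1, Job 3@1, Job 4@4, Job 1@6) gives peak 5: d1:5  d2:5  d3:5  d4:4  d5:4  d6:2  d7:0  d8:0  d9:0.
Shift Job 3→4, Job 4→7, Job 1→9.
Schedule Job 2@1, Job 3@4, Job 4@7, Job 1@9: d1:2  d2:2  d3:2  d4:3  d5:3  d6:3  d7:4  d8:4  d9:2 — peak 4.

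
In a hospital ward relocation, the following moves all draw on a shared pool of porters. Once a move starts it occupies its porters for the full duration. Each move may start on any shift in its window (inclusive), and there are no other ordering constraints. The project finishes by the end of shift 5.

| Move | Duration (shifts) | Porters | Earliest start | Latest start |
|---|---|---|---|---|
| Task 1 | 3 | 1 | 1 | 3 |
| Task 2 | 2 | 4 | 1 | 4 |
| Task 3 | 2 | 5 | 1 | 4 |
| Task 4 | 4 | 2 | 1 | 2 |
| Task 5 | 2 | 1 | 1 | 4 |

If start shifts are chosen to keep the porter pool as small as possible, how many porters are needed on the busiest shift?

8

Early-start (Task 1@1, Task 2@1, Task 3@1, Task 4@1, Task 5@1) gives peak 13: s1:13  s2:13  s3:3  s4:2  s5:0.
Shift Task 3→3.
Schedule Task 1@1, Task 2@1, Task 3@3, Task 4@1, Task 5@1: s1:8  s2:8  s3:8  s4:7  s5:0 — peak 8.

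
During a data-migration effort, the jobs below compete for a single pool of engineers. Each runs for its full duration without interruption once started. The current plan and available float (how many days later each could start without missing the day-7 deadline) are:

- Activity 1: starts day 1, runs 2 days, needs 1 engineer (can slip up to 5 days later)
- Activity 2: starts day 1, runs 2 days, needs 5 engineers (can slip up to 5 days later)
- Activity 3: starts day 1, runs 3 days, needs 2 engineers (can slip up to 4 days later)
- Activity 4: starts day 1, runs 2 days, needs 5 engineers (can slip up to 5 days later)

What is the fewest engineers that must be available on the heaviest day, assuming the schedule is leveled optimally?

5

Early-start (Activity 1@1, Activity 2@1, Activity 3@1, Activity 4@1) gives peak 13: d1:13  d2:13  d3:2  d4:0  d5:0  d6:0  d7:0.
Shift Activity 2→4, Activity 4→6.
Schedule Activity 1@1, Activity 2@4, Activity 3@1, Activity 4@6: d1:3  d2:3  d3:2  d4:5  d5:5  d6:5  d7:5 — peak 5.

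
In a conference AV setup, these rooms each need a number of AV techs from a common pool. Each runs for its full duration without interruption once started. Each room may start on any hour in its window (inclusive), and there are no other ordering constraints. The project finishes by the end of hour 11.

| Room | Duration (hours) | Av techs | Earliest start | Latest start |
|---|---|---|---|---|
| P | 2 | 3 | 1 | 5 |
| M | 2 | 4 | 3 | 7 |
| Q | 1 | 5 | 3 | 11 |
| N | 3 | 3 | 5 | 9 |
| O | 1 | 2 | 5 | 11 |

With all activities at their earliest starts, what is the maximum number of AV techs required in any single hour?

9

Early-start schedule: P@1, M@3, Q@3, N@5, O@5.
Load per hour: hour 1: 3, hour 2: 3, hour 3: 9, hour 4: 4, hour 5: 5, hour 6: 3, hour 7: 3, hour 8: 0, hour 9: 0, hour 10: 0, hour 11: 0.
Peak is 9.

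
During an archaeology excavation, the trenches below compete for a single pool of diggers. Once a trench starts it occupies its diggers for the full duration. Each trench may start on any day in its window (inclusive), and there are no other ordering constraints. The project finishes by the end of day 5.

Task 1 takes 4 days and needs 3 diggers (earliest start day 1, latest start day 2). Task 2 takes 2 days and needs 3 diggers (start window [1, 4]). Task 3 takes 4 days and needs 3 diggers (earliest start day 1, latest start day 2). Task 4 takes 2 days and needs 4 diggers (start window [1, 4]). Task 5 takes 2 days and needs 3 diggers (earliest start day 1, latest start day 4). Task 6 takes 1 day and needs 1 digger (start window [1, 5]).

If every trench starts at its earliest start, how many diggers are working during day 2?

16

At early start, day 2 has: Task 1, Task 2, Task 3, Task 4, Task 5.
Demand: 3 + 3 + 3 + 4 + 3 = 16.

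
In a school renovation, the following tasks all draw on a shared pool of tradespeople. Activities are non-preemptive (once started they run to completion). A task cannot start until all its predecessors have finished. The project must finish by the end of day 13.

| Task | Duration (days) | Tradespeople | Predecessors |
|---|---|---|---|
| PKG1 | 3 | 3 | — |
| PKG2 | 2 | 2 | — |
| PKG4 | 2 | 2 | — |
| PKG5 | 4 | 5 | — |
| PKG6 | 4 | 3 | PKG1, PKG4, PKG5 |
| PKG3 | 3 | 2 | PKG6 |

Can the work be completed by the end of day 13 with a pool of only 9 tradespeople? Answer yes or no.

yes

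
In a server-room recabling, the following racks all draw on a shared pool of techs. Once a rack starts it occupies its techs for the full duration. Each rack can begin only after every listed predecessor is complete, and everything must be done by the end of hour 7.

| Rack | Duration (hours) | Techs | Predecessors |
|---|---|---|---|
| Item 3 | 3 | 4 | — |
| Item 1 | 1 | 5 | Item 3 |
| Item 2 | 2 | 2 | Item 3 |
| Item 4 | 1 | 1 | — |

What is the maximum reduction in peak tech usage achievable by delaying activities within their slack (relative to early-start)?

2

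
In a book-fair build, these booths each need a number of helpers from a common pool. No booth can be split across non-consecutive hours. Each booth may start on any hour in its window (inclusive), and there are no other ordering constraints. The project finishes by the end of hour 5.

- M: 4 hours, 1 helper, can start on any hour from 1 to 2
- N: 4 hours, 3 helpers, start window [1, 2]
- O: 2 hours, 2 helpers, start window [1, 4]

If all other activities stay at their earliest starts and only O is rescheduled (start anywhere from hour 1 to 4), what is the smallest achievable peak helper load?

O@1: h1:6  h2:6  h3:4  h4:4  h5:0 → peak 6
O@2: h1:4  h2:6  h3:6  h4:4  h5:0 → peak 6
O@3: h1:4  h2:4  h3:6  h4:6  h5:0 → peak 6
O@4: h1:4  h2:4  h3:4  h4:6  h5:2 → peak 6
Best is O@1, peak 6.

6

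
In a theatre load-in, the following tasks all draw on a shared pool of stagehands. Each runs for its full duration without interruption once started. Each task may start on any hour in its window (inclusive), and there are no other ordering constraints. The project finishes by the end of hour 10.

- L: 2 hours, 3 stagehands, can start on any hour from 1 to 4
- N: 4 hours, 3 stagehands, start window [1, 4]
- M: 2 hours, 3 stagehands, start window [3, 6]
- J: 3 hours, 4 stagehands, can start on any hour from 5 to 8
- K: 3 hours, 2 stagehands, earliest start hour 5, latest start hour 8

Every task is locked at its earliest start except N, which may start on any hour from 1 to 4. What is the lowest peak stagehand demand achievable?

N@1: h1:6  h2:6  h3:6  h4:6  h5:6  h6:6  h7:6  h8:0  h9:0  h10:0 → peak 6
N@2: h1:3  h2:6  h3:6  h4:6  h5:9  h6:6  h7:6  h8:0  h9:0  h10:0 → peak 9
N@3: h1:3  h2:3  h3:6  h4:6  h5:9  h6:9  h7:6  h8:0  h9:0  h10:0 → peak 9
N@4: h1:3  h2:3  h3:3  h4:6  h5:9  h6:9  h7:9  h8:0  h9:0  h10:0 → peak 9
Best is N@1, peak 6.

6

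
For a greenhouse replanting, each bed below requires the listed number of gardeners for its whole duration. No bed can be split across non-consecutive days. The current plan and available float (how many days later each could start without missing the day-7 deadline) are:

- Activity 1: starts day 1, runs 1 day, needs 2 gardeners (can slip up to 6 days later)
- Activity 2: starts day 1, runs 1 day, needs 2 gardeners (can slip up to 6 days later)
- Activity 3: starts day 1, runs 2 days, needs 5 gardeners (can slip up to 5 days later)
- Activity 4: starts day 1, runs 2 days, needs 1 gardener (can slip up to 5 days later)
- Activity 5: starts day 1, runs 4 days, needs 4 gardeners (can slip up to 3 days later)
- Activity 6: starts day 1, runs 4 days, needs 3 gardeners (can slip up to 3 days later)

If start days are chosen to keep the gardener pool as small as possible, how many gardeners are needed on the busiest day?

Early-start (Activity 1@1, Activity 2@1, Activity 3@1, Activity 4@1, Activity 5@1, Activity 6@1) gives peak 17: d1:17  d2:13  d3:7  d4:7  d5:0  d6:0  d7:0.
Shift Activity 3→2, Activity 5→4, Activity 6→4.
Schedule Activity 1@1, Activity 2@1, Activity 3@2, Activity 4@1, Activity 5@4, Activity 6@4: d1:5  d2:6  d3:5  d4:7  d5:7  d6:7  d7:7 — peak 7.
Total gardener-days = 44 over 7 days ⇒ peak ≥ ⌈44/7⌉ = 7, so 7 is optimal.

7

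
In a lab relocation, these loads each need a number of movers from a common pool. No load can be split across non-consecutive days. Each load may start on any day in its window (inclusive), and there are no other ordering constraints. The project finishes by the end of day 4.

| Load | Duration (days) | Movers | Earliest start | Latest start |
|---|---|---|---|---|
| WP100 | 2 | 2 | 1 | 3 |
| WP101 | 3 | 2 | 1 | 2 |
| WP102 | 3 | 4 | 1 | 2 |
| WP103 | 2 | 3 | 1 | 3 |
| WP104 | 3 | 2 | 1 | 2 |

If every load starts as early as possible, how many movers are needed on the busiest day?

Early-start schedule: WP100@1, WP101@1, WP102@1, WP103@1, WP104@1.
Load per day: day 1: 13, day 2: 13, day 3: 8, day 4: 0.
Peak is 13.

13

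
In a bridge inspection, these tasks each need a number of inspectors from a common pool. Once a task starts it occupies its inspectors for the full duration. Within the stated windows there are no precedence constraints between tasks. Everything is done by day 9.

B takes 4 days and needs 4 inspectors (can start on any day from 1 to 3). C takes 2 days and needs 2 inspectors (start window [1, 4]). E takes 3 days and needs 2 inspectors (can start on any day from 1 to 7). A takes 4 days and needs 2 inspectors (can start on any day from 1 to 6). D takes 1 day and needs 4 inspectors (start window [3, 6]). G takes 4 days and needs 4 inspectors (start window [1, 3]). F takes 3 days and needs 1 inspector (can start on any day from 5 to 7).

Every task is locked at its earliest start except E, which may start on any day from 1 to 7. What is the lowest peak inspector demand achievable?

E@1: d1:14  d2:14  d3:16  d4:10  d5:1  d6:1  d7:1  d8:0  d9:0 → peak 16
E@2: d1:12  d2:14  d3:16  d4:12  d5:1  d6:1  d7:1  d8:0  d9:0 → peak 16
E@3: d1:12  d2:12  d3:16  d4:12  d5:3  d6:1  d7:1  d8:0  d9:0 → peak 16
E@4: d1:12  d2:12  d3:14  d4:12  d5:3  d6:3  d7:1  d8:0  d9:0 → peak 14
E@5: d1:12  d2:12  d3:14  d4:10  d5:3  d6:3  d7:3  d8:0  d9:0 → peak 14
E@6: d1:12  d2:12  d3:14  d4:10  d5:1  d6:3  d7:3  d8:2  d9:0 → peak 14
E@7: d1:12  d2:12  d3:14  d4:10  d5:1  d6:1  d7:3  d8:2  d9:2 → peak 14
Best is E@4, peak 14.

14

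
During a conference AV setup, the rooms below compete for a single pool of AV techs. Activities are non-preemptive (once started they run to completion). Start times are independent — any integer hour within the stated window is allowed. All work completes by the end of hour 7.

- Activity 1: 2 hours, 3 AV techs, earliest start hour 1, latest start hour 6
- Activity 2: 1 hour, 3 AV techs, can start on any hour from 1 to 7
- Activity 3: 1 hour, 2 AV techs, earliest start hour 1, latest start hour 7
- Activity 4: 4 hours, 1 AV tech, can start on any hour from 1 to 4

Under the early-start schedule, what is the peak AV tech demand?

Early-start schedule: Activity 1@1, Activity 2@1, Activity 3@1, Activity 4@1.
Load per hour: hour 1: 9, hour 2: 4, hour 3: 1, hour 4: 1, hour 5: 0, hour 6: 0, hour 7: 0.
Peak is 9.

9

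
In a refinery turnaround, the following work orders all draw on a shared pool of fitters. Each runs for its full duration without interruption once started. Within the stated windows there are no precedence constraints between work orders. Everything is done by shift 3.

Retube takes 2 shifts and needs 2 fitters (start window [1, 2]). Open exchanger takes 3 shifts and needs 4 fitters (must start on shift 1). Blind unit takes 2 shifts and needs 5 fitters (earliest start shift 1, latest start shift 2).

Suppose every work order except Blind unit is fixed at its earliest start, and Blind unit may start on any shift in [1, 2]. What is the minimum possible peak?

Blind unit@1: s1:11  s2:11  s3:4 → peak 11
Blind unit@2: s1:6  s2:11  s3:9 → peak 11
Best is Blind unit@1, peak 11.

11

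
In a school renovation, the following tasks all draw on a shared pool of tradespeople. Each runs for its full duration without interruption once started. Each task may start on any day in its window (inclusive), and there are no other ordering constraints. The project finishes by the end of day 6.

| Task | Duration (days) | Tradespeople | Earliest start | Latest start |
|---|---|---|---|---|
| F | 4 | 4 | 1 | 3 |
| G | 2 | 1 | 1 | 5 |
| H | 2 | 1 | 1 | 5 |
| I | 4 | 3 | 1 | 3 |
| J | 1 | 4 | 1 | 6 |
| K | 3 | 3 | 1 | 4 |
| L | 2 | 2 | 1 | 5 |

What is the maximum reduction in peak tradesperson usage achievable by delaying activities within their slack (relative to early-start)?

8

Early-start peak: d1:18  d2:14  d3:10  d4:7  d5:0  d6:0 ⇒ 18.
Leveled (F@1, G@1, H@1, I@1, J@5, K@3, L@5): d1:9  d2:9  d3:10  d4:10  d5:9  d6:2 ⇒ 10.
Reduction 18 − 10 = 8.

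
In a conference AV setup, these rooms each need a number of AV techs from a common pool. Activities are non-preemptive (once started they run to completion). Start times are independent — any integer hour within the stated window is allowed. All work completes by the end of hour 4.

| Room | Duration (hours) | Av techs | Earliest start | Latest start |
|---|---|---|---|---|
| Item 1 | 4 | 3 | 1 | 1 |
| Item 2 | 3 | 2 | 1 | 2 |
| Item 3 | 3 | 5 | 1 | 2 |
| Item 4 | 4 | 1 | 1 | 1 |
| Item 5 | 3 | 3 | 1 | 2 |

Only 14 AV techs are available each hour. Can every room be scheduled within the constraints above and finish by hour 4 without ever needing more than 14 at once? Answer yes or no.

yes

Schedule Item 1@1, Item 2@1, Item 3@1, Item 4@1, Item 5@1: h1:14  h2:14  h3:14  h4:4 — peak 14 ≤ 14.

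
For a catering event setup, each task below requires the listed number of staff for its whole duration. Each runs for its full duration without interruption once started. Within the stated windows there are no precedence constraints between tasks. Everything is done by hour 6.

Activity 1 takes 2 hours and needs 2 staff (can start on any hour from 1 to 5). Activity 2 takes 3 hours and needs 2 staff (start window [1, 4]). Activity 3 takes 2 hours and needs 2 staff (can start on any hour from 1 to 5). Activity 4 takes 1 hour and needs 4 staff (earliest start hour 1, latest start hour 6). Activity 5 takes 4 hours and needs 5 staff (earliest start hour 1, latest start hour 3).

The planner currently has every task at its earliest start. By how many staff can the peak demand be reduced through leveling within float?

8

Early-start peak: h1:15  h2:11  h3:7  h4:5  h5:0  h6:0 ⇒ 15.
Leveled (Activity 1@1, Activity 2@2, Activity 3@5, Activity 4@1, Activity 5@3): h1:6  h2:4  h3:7  h4:7  h5:7  h6:7 ⇒ 7.
Reduction 15 − 7 = 8.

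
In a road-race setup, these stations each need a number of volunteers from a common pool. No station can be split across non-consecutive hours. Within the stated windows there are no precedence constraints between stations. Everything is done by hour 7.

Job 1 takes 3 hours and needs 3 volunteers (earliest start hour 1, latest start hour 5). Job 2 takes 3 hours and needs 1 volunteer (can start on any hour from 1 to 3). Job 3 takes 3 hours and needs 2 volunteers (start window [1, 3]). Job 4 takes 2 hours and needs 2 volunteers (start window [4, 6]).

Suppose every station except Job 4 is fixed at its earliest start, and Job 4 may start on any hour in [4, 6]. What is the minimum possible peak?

6

Job 4@4: h1:6  h2:6  h3:6  h4:2  h5:2  h6:0  h7:0 → peak 6
Job 4@5: h1:6  h2:6  h3:6  h4:0  h5:2  h6:2  h7:0 → peak 6
Job 4@6: h1:6  h2:6  h3:6  h4:0  h5:0  h6:2  h7:2 → peak 6
Best is Job 4@4, peak 6.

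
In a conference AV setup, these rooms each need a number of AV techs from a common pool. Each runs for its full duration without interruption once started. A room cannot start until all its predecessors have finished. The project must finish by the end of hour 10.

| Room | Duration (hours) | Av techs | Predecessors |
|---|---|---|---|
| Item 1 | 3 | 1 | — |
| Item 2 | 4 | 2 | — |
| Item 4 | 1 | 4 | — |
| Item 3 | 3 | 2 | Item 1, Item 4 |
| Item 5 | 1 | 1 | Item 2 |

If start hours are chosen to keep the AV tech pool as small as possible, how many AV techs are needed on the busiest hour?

4

Early-start (Item 1@1, Item 2@1, Item 4@1, Item 3@4, Item 5@5) gives peak 7: h1:7  h2:3  h3:3  h4:4  h5:3  h6:2  h7:0  h8:0  h9:0  h10:0.
Shift Item 4→5, Item 3→6, Item 5→6.
Schedule Item 1@1, Item 2@1, Item 4@5, Item 3@6, Item 5@6: h1:3  h2:3  h3:3  h4:2  h5:4  h6:3  h7:2  h8:2  h9:0  h10:0 — peak 4.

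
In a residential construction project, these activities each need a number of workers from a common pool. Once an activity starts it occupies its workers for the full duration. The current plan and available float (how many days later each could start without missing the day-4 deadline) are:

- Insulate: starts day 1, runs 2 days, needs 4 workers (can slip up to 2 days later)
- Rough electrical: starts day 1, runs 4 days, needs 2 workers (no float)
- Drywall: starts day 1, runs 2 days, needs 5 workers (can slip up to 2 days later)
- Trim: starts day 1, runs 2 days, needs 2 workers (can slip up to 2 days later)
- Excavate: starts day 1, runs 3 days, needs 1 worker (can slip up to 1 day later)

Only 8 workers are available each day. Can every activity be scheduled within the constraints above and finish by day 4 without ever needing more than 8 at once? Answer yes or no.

no

Total worker-days = 33; over 4 days the average is 33/4 > 8, so some day must exceed 8.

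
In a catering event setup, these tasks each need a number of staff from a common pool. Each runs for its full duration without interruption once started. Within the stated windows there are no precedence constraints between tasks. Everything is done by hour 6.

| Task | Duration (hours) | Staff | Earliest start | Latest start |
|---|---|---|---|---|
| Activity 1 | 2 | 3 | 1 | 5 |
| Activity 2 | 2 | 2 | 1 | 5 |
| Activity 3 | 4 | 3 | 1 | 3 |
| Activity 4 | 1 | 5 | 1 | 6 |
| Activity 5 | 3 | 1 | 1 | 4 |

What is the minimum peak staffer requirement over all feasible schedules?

6

Early-start (Activity 1@1, Activity 2@1, Activity 3@1, Activity 4@1, Activity 5@1) gives peak 14: h1:14  h2:9  h3:4  h4:3  h5:0  h6:0.
Shift Activity 2→3, Activity 4→5, Activity 5→3.
Schedule Activity 1@1, Activity 2@3, Activity 3@1, Activity 4@5, Activity 5@3: h1:6  h2:6  h3:6  h4:6  h5:6  h6:0 — peak 6.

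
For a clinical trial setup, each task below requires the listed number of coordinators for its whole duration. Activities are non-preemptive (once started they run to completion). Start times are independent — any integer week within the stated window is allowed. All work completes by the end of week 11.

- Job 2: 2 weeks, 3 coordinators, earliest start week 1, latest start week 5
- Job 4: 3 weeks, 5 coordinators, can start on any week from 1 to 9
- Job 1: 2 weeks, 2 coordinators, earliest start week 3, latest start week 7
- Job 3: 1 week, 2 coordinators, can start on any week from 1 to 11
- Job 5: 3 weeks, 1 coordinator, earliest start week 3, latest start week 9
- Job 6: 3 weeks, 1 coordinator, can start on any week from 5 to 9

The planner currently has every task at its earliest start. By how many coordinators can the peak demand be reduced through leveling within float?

Early-start peak: w1:10  w2:8  w3:8  w4:3  w5:2  w6:1  w7:1  w8:0  w9:0  w10:0  w11:0 ⇒ 10.
Leveled (Job 2@1, Job 4@3, Job 1@6, Job 3@1, Job 5@6, Job 6@6): w1:5  w2:3  w3:5  w4:5  w5:5  w6:4  w7:4  w8:2  w9:0  w10:0  w11:0 ⇒ 5.
Reduction 10 − 5 = 5.

5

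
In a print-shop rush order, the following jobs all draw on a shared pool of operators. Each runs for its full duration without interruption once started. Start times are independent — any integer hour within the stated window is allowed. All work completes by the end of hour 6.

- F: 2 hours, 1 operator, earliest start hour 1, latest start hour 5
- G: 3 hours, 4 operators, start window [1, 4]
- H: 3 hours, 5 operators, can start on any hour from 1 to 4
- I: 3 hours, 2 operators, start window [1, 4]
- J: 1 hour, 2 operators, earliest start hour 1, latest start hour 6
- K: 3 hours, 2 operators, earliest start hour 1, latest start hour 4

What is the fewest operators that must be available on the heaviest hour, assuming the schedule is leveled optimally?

Early-start (F@1, G@1, H@1, I@1, J@1, K@1) gives peak 16: h1:16  h2:14  h3:13  h4:0  h5:0  h6:0.
Shift H→4, J→3, K→4.
Schedule F@1, G@1, H@4, I@1, J@3, K@4: h1:7  h2:7  h3:8  h4:7  h5:7  h6:7 — peak 8.
Total operator-hours = 43 over 6 hours ⇒ peak ≥ ⌈43/6⌉ = 8, so 8 is optimal.

8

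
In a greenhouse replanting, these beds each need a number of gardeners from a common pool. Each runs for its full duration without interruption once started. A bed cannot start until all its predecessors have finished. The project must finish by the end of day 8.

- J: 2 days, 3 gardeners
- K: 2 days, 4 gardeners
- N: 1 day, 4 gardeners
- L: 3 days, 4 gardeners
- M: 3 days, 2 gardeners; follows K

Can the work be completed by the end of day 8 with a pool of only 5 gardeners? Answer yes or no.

The minimum achievable peak is 6; 5 < 6, so no feasible schedule stays within the cap.

no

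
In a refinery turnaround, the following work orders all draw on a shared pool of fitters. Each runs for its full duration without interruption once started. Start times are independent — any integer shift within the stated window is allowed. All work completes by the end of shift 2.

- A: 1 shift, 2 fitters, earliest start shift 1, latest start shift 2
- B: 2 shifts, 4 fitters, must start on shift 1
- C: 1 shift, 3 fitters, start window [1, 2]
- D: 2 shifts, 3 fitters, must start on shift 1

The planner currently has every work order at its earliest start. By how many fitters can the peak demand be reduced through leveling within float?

2

Early-start peak: s1:12  s2:7 ⇒ 12.
Leveled (A@1, B@1, C@2, D@1): s1:9  s2:10 ⇒ 10.
Reduction 12 − 10 = 2.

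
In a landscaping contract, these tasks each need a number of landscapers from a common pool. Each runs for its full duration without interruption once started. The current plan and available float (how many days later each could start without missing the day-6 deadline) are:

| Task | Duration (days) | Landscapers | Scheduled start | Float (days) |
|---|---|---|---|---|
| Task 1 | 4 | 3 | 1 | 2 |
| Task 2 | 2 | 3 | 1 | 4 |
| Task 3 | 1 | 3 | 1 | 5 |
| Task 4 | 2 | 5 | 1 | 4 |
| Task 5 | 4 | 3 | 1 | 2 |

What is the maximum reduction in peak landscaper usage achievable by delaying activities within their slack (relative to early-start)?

Early-start peak: d1:17  d2:14  d3:6  d4:6  d5:0  d6:0 ⇒ 17.
Leveled (Task 1@1, Task 2@1, Task 3@1, Task 4@5, Task 5@2): d1:9  d2:9  d3:6  d4:6  d5:8  d6:5 ⇒ 9.
Reduction 17 − 9 = 8.

8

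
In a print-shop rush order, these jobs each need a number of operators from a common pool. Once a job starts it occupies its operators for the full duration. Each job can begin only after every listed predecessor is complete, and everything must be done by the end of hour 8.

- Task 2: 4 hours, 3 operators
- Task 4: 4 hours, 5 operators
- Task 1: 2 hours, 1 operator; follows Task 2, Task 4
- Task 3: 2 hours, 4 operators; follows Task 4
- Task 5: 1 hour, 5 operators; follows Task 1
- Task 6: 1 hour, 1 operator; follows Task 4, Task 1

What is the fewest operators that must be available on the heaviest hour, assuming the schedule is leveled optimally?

8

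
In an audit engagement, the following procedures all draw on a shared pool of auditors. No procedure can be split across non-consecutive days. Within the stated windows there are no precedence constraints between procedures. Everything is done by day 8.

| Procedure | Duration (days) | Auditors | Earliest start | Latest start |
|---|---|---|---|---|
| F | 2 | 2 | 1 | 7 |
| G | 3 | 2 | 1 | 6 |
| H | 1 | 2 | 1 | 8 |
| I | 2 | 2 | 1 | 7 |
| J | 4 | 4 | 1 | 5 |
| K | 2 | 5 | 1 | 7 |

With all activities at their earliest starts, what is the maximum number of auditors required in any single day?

17

Early-start schedule: F@1, G@1, H@1, I@1, J@1, K@1.
Load per day: day 1: 17, day 2: 15, day 3: 6, day 4: 4, day 5: 0, day 6: 0, day 7: 0, day 8: 0.
Peak is 17.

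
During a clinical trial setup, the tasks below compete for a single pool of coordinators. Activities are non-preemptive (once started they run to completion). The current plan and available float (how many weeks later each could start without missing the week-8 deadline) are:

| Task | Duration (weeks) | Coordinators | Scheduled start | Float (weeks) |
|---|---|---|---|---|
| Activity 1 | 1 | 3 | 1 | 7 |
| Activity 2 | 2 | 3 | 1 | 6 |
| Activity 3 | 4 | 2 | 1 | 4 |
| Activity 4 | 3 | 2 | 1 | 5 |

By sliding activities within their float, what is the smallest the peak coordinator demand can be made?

4

Early-start (Activity 1@1, Activity 2@1, Activity 3@1, Activity 4@1) gives peak 10: w1:10  w2:7  w3:4  w4:2  w5:0  w6:0  w7:0  w8:0.
Shift Activity 2→2, Activity 3→4, Activity 4→4.
Schedule Activity 1@1, Activity 2@2, Activity 3@4, Activity 4@4: w1:3  w2:3  w3:3  w4:4  w5:4  w6:4  w7:2  w8:0 — peak 4.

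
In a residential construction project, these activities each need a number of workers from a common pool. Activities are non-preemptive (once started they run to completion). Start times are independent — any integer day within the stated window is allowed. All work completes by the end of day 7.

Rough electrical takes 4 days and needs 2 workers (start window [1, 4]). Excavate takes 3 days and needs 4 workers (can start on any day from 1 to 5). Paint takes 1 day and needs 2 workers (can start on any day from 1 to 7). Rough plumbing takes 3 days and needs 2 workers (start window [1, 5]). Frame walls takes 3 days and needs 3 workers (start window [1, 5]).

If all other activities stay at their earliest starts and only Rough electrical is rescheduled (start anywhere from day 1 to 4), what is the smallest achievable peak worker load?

Rough electrical@1: d1:13  d2:11  d3:11  d4:2  d5:0  d6:0  d7:0 → peak 13
Rough electrical@2: d1:11  d2:11  d3:11  d4:2  d5:2  d6:0  d7:0 → peak 11
Rough electrical@3: d1:11  d2:9  d3:11  d4:2  d5:2  d6:2  d7:0 → peak 11
Rough electrical@4: d1:11  d2:9  d3:9  d4:2  d5:2  d6:2  d7:2 → peak 11
Best is Rough electrical@2, peak 11.

11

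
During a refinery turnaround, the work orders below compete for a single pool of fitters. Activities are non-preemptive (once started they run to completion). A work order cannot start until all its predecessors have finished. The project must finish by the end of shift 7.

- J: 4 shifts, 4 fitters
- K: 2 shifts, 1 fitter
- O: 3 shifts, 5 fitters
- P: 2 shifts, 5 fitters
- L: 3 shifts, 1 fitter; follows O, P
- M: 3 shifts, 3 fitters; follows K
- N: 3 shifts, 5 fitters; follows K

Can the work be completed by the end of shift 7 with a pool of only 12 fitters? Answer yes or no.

no

The minimum achievable peak is 13; 12 < 13, so no feasible schedule stays within the cap.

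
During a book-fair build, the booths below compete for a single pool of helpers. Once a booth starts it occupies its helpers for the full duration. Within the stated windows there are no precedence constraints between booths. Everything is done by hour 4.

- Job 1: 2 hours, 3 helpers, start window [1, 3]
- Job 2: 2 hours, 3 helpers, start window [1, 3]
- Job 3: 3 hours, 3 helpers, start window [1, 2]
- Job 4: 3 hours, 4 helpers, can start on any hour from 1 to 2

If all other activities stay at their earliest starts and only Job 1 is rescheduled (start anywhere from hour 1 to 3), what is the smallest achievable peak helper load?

Job 1@1: h1:13  h2:13  h3:7  h4:0 → peak 13
Job 1@2: h1:10  h2:13  h3:10  h4:0 → peak 13
Job 1@3: h1:10  h2:10  h3:10  h4:3 → peak 10
Best is Job 1@3, peak 10.

10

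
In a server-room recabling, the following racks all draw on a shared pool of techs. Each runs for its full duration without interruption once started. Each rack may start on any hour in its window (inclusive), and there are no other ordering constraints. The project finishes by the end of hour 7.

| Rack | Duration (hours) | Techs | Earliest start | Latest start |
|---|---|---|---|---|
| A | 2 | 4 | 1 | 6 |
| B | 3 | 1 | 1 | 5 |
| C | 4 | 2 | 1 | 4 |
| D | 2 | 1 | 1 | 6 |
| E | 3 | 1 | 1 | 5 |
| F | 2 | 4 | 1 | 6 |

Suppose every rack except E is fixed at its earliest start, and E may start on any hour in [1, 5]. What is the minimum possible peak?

12

E@1: h1:13  h2:13  h3:4  h4:2  h5:0  h6:0  h7:0 → peak 13
E@2: h1:12  h2:13  h3:4  h4:3  h5:0  h6:0  h7:0 → peak 13
E@3: h1:12  h2:12  h3:4  h4:3  h5:1  h6:0  h7:0 → peak 12
E@4: h1:12  h2:12  h3:3  h4:3  h5:1  h6:1  h7:0 → peak 12
E@5: h1:12  h2:12  h3:3  h4:2  h5:1  h6:1  h7:1 → peak 12
Best is E@3, peak 12.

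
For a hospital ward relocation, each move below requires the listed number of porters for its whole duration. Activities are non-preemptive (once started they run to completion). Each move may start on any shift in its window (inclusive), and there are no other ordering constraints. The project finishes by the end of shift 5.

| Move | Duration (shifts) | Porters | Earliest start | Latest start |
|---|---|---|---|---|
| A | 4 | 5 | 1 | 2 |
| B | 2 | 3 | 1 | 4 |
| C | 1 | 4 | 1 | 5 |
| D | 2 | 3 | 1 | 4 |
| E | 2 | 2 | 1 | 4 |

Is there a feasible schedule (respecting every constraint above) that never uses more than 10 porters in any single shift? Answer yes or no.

Schedule A@1, B@1, C@3, D@4, E@1: s1:10  s2:10  s3:9  s4:8  s5:3 — peak 10 ≤ 10.

yes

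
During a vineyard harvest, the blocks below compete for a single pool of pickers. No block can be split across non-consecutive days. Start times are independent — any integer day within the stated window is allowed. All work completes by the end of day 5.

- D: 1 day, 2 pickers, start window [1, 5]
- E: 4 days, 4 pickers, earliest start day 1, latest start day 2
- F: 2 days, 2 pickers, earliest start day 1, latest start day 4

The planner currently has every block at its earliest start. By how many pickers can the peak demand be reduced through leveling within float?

2

Early-start peak: d1:8  d2:6  d3:4  d4:4  d5:0 ⇒ 8.
Leveled (D@1, E@1, F@2): d1:6  d2:6  d3:6  d4:4  d5:0 ⇒ 6.
Reduction 8 − 6 = 2.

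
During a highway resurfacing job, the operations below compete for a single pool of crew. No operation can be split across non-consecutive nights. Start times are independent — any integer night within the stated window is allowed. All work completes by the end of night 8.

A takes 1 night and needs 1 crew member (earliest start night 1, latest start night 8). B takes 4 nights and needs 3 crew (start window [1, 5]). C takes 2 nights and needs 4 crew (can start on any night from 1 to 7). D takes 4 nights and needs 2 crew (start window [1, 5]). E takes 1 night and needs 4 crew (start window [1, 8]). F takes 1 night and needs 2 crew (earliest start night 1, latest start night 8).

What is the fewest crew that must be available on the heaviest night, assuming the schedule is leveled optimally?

Early-start (A@1, B@1, C@1, D@1, E@1, F@1) gives peak 16: n1:16  n2:9  n3:5  n4:5  n5:0  n6:0  n7:0  n8:0.
Shift C→6, D→2, E→8, F→5.
Schedule A@1, B@1, C@6, D@2, E@8, F@5: n1:4  n2:5  n3:5  n4:5  n5:4  n6:4  n7:4  n8:4 — peak 5.
Total crew member-nights = 35 over 8 nights ⇒ peak ≥ ⌈35/8⌉ = 5, so 5 is optimal.

5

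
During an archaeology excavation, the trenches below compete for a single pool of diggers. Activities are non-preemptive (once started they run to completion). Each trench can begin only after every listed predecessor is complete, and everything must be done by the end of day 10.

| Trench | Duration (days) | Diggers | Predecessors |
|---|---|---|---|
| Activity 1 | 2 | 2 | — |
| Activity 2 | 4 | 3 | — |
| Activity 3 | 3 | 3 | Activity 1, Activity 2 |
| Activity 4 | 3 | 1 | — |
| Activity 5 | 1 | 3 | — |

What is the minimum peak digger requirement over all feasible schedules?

4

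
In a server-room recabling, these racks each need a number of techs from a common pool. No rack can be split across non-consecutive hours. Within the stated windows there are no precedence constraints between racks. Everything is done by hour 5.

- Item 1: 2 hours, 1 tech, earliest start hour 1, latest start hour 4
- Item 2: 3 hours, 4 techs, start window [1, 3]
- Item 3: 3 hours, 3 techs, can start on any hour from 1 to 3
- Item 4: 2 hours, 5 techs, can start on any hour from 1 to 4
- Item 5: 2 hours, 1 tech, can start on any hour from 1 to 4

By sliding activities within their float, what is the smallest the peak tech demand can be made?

Early-start (Item 1@1, Item 2@1, Item 3@1, Item 4@1, Item 5@1) gives peak 14: h1:14  h2:14  h3:7  h4:0  h5:0.
Shift Item 2→3, Item 3→3.
Schedule Item 1@1, Item 2@3, Item 3@3, Item 4@1, Item 5@1: h1:7  h2:7  h3:7  h4:7  h5:7 — peak 7.
Total tech-hours = 35 over 5 hours ⇒ peak ≥ ⌈35/5⌉ = 7, so 7 is optimal.

7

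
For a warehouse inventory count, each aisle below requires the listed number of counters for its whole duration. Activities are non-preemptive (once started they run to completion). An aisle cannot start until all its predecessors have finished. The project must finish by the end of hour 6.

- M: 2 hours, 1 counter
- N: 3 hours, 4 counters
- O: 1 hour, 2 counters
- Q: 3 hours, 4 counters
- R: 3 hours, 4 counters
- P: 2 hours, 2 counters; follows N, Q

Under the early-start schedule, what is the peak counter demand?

Early-start schedule: M@1, N@1, O@1, Q@1, R@1, P@4.
Load per hour: hour 1: 15, hour 2: 13, hour 3: 12, hour 4: 2, hour 5: 2, hour 6: 0.
Peak is 15.

15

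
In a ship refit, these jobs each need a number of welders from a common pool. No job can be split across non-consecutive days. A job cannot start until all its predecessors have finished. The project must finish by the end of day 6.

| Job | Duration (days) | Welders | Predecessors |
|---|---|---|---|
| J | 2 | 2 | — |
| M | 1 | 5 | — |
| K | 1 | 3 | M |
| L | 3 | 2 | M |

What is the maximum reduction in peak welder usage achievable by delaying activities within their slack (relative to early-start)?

Early-start peak: d1:7  d2:7  d3:2  d4:2  d5:0  d6:0 ⇒ 7.
Leveled (J@1, M@3, K@4, L@4): d1:2  d2:2  d3:5  d4:5  d5:2  d6:2 ⇒ 5.
Reduction 7 − 5 = 2.

2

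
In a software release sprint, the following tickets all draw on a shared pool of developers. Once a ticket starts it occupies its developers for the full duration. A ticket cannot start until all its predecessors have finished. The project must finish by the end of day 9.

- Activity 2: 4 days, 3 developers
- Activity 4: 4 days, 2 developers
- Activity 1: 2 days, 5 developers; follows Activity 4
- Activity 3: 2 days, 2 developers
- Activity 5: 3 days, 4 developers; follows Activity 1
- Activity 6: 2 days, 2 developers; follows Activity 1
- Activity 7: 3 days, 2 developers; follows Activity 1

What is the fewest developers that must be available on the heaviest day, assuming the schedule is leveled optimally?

8

Schedule Activity 2@1, Activity 4@1, Activity 1@5, Activity 3@1, Activity 5@7, Activity 6@7, Activity 7@7: d1:7  d2:7  d3:5  d4:5  d5:5  d6:5  d7:8  d8:8  d9:6 — peak 8.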